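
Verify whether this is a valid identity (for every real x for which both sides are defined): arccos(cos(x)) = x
No, this is NOT an identity.

Claim: arccos(cos(x)) = x.
Test a specific point where both sides are defined: x = -π/3.
LHS = arccos(cos(x)) ≈ 1.0472
RHS = x ≈ -1.0472
Since 1.0472 ≠ -1.0472, the equation fails at this point, so it cannot hold for every real x for which both sides are defined.
arccos only returns values in [0, π], so arccos(cos(x)) = x holds only for x in that interval, not for all real x.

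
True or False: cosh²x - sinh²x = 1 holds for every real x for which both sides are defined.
Claim: cosh²x - sinh²x = 1.
Reasoning: With cosh(x) = (e^x + e^-x)/2 and sinh(x) = (e^x - e^-x)/2: cosh²x = (e^(2x) + 2 + e^(-2x))/4 and sinh²x = (e^(2x) - 2 + e^(-2x))/4. Subtracting leaves 4/4 = 1.
So the two sides agree for every real x for which both sides are defined.

Conclusion: True.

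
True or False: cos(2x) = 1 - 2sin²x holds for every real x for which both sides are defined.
True.

Claim: cos(2x) = 1 - 2sin²x.
Reasoning: cos(2x) = cos²x - sin²x. Replace cos²x by 1 - sin²x: (1 - sin²x) - sin²x = 1 - 2sin²x.
So the two sides agree for every real x for which both sides are defined.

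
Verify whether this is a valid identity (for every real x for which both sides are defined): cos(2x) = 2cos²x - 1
Yes, this is an identity.

Claim: cos(2x) = 2cos²x - 1.
Reasoning: cos(2x) = cos²x - sin²x. Replace sin²x by 1 - cos²x: cos²x - (1 - cos²x) = 2cos²x - 1.
So the two sides agree for every real x for which both sides are defined.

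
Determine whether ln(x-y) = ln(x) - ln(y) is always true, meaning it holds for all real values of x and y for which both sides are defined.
Claim: ln(x-y) = ln(x) - ln(y).
Test a specific point where both sides are defined: x = 4, y = 3.
LHS = ln(x-y) ≈ 0.0000
RHS = ln(x) - ln(y) ≈ 0.2877
Since 0.0000 ≠ 0.2877, the equation fails at this point, so it cannot hold for all real values of x and y for which both sides are defined.
ln(x) - ln(y) = ln(x/y), not ln(x-y).

Conclusion: No, this is NOT an identity.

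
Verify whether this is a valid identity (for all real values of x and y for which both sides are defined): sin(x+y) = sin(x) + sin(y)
Claim: sin(x+y) = sin(x) + sin(y).
Test a specific point where both sides are defined: x = π/2, y = -π/6.
LHS = sin(x+y) ≈ 0.8660
RHS = sin(x) + sin(y) ≈ 0.5000
Since 0.8660 ≠ 0.5000, the equation fails at this point, so it cannot hold for all real values of x and y for which both sides are defined.
The correct expansion is sin(x+y) = sin(x)cos(y) + cos(x)sin(y); sine is not additive.

Conclusion: No, this is NOT an identity.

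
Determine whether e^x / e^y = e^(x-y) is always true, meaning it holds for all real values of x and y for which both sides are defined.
Claim: e^x / e^y = e^(x-y).
Reasoning: 1/e^y = e^(-y), so e^x / e^y = e^x · e^(-y) = e^(x + (-y)) = e^(x-y) by the product rule for exponents.
So the two sides agree for all real values of x and y for which both sides are defined.

Conclusion: Yes, this is an identity.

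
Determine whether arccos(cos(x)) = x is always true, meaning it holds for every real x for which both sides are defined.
No, this is NOT an identity.

Claim: arccos(cos(x)) = x.
Test a specific point where both sides are defined: x = -π/6.
LHS = arccos(cos(x)) ≈ 0.5236
RHS = x ≈ -0.5236
Since 0.5236 ≠ -0.5236, the equation fails at this point, so it cannot hold for every real x for which both sides are defined.
arccos only returns values in [0, π], so arccos(cos(x)) = x holds only for x in that interval, not for all real x.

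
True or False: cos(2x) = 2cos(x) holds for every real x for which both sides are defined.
Claim: cos(2x) = 2cos(x).
Test a specific point where both sides are defined: x = 3π/4.
LHS = cos(2x) ≈ 0.0000
RHS = 2cos(x) ≈ -1.4142
Since 0.0000 ≠ -1.4142, the equation fails at this point, so it cannot hold for every real x for which both sides are defined.
The correct double-angle formula is cos(2x) = cos²x - sin²x.

Conclusion: False.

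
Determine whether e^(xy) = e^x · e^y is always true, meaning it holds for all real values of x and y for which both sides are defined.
Claim: e^(xy) = e^x · e^y.
Test a specific point where both sides are defined: x = 5, y = -2.
LHS = e^(xy) ≈ 0.0000
RHS = e^x · e^y ≈ 20.0855
Since 0.0000 ≠ 20.0855, the equation fails at this point, so it cannot hold for all real values of x and y for which both sides are defined.
e^x · e^y = e^(x+y), not e^(xy).

Conclusion: No, this is NOT an identity.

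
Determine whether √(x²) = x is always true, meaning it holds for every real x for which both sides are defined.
Claim: √(x²) = x.
Test a specific point where both sides are defined: x = -2.
LHS = √(x²) ≈ 2.0000
RHS = x ≈ -2.0000
Since 2.0000 ≠ -2.0000, the equation fails at this point, so it cannot hold for every real x for which both sides are defined.
√(x²) = |x|, which differs from x whenever x < 0 (both sides are defined for every real x).

Conclusion: No, this is NOT an identity.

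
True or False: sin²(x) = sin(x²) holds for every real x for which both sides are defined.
Claim: sin²(x) = sin(x²).
Test a specific point where both sides are defined: x = -π/4.
LHS = sin²(x) ≈ 0.5000
RHS = sin(x²) ≈ 0.5785
Since 0.5000 ≠ 0.5785, the equation fails at this point, so it cannot hold for every real x for which both sides are defined.
sin²(x) means (sin x)², squaring the output; sin(x²) squares the input. These are different functions.

Conclusion: False.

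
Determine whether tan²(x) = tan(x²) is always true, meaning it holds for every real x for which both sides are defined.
Claim: tan²(x) = tan(x²).
Test a specific point where both sides are defined: x = π/6.
LHS = tan²(x) ≈ 0.3333
RHS = tan(x²) ≈ 0.2812
Since 0.3333 ≠ 0.2812, the equation fails at this point, so it cannot hold for every real x for which both sides are defined.
tan²(x) means (tan x)², squaring the output; tan(x²) squares the input. These are different functions.

Conclusion: No, this is NOT an identity.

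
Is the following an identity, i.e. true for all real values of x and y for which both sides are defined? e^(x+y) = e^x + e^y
Claim: e^(x+y) = e^x + e^y.
Test a specific point where both sides are defined: x = 4, y = 1/2.
LHS = e^(x+y) ≈ 90.0171
RHS = e^x + e^y ≈ 56.2469
Since 90.0171 ≠ 56.2469, the equation fails at this point, so it cannot hold for all real values of x and y for which both sides are defined.
The correct rule is e^(x+y) = e^x · e^y (a product, not a sum).

Conclusion: No, this is NOT an identity.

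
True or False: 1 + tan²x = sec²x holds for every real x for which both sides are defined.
True.

Claim: 1 + tan²x = sec²x.
Reasoning: Start from sin²x + cos²x = 1 and divide every term by cos²x (allowed wherever tan x and sec x are defined): tan²x + 1 = 1/cos²x = sec²x.
So the two sides agree for every real x for which both sides are defined.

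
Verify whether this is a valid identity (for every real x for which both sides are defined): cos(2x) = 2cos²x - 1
Claim: cos(2x) = 2cos²x - 1.
Reasoning: cos(2x) = cos²x - sin²x. Replace sin²x by 1 - cos²x: cos²x - (1 - cos²x) = 2cos²x - 1.
So the two sides agree for every real x for which both sides are defined.

Conclusion: Yes, this is an identity.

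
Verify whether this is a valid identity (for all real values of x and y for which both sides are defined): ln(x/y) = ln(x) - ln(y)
Yes, this is an identity.

Claim: ln(x/y) = ln(x) - ln(y).
Reasoning: Both sides are simultaneously defined only when x, y > 0. Write x = e^p, y = e^q. Then x/y = e^(p-q), so ln(x/y) = p - q = ln(x) - ln(y).
So the two sides agree for all real values of x and y for which both sides are defined.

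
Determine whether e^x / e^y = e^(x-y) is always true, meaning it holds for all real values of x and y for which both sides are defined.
Claim: e^x / e^y = e^(x-y).
Reasoning: 1/e^y = e^(-y), so e^x / e^y = e^x · e^(-y) = e^(x + (-y)) = e^(x-y) by the product rule for exponents.
So the two sides agree for all real values of x and y for which both sides are defined.

Conclusion: Yes, this is an identity.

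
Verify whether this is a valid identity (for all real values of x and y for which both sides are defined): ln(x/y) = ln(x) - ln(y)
Yes, this is an identity.

Claim: ln(x/y) = ln(x) - ln(y).
Reasoning: Both sides are simultaneously defined only when x, y > 0. Write x = e^p, y = e^q. Then x/y = e^(p-q), so ln(x/y) = p - q = ln(x) - ln(y).
So the two sides agree for all real values of x and y for which both sides are defined.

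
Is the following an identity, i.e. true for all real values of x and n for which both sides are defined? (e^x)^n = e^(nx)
Claim: (e^x)^n = e^(nx).
Reasoning: e^x is a positive real number, and for a positive base B and real exponent n, B^n = e^(n·ln B). With B = e^x, ln B = x, so (e^x)^n = e^(n·x).
So the two sides agree for all real values of x and n for which both sides are defined.

Conclusion: Yes, this is an identity.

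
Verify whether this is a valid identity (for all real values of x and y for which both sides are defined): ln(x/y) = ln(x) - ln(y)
Claim: ln(x/y) = ln(x) - ln(y).
Reasoning: Both sides are simultaneously defined only when x, y > 0. Write x = e^p, y = e^q. Then x/y = e^(p-q), so ln(x/y) = p - q = ln(x) - ln(y).
So the two sides agree for all real values of x and y for which both sides are defined.

Conclusion: Yes, this is an identity.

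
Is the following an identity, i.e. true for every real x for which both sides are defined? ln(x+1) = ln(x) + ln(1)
Claim: ln(x+1) = ln(x) + ln(1).
Test a specific point where both sides are defined: x = 3.
LHS = ln(x+1) ≈ 1.3863
RHS = ln(x) + ln(1) ≈ 1.0986
Since 1.3863 ≠ 1.0986, the equation fails at this point, so it cannot hold for every real x for which both sides are defined.
ln(1) = 0, so the right side is just ln(x), which differs from ln(x+1).

Conclusion: No, this is NOT an identity.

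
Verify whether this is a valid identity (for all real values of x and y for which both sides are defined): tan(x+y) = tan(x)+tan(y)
Claim: tan(x+y) = tan(x)+tan(y).
Test a specific point where both sides are defined: x = π/4, y = 2π/3.
LHS = tan(x+y) ≈ -0.2679
RHS = tan(x)+tan(y) ≈ -0.7321
Since -0.2679 ≠ -0.7321, the equation fails at this point, so it cannot hold for all real values of x and y for which both sides are defined.
The correct formula is tan(x+y) = (tan(x) + tan(y))/(1 - tan(x)tan(y)).

Conclusion: No, this is NOT an identity.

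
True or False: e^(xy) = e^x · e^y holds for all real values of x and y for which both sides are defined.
False.

Claim: e^(xy) = e^x · e^y.
Test a specific point where both sides are defined: x = -2, y = 4.
LHS = e^(xy) ≈ 0.0003
RHS = e^x · e^y ≈ 7.3891
Since 0.0003 ≠ 7.3891, the equation fails at this point, so it cannot hold for all real values of x and y for which both sides are defined.
e^x · e^y = e^(x+y), not e^(xy).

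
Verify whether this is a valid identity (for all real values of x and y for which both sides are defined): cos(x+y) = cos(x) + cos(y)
Claim: cos(x+y) = cos(x) + cos(y).
Test a specific point where both sides are defined: x = π/6, y = π/6.
LHS = cos(x+y) ≈ 0.5000
RHS = cos(x) + cos(y) ≈ 1.7321
Since 0.5000 ≠ 1.7321, the equation fails at this point, so it cannot hold for all real values of x and y for which both sides are defined.
The correct expansion is cos(x+y) = cos(x)cos(y) - sin(x)sin(y); cosine is not additive.

Conclusion: No, this is NOT an identity.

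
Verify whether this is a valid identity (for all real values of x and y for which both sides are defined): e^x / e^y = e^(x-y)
Claim: e^x / e^y = e^(x-y).
Reasoning: 1/e^y = e^(-y), so e^x / e^y = e^x · e^(-y) = e^(x + (-y)) = e^(x-y) by the product rule for exponents.
So the two sides agree for all real values of x and y for which both sides are defined.

Conclusion: Yes, this is an identity.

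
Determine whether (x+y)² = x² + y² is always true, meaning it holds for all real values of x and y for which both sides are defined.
Claim: (x+y)² = x² + y².
Test a specific point where both sides are defined: x = 3, y = -3.
LHS = (x+y)² ≈ 0.0000
RHS = x² + y² ≈ 18.0000
Since 0.0000 ≠ 18.0000, the equation fails at this point, so it cannot hold for all real values of x and y for which both sides are defined.
The correct expansion is (x+y)² = x² + 2xy + y²; the cross term 2xy is missing.

Conclusion: No, this is NOT an identity.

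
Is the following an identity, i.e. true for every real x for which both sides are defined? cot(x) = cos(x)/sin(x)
Yes, this is an identity.

Claim: cot(x) = cos(x)/sin(x).
Reasoning: cot(x) is defined as 1/tan(x) = 1/(sin(x)/cos(x)) = cos(x)/sin(x), wherever sin(x) ≠ 0.
So the two sides agree for every real x for which both sides are defined.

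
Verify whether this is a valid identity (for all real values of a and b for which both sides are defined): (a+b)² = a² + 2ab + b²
Claim: (a+b)² = a² + 2ab + b².
Reasoning: Expand: (a+b)² = (a+b)(a+b) = a·a + a·b + b·a + b·b = a² + 2ab + b².
So the two sides agree for all real values of a and b for which both sides are defined.

Conclusion: Yes, this is an identity.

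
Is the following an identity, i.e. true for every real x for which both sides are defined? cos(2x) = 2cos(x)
Claim: cos(2x) = 2cos(x).
Test a specific point where both sides are defined: x = π/6.
LHS = cos(2x) ≈ 0.5000
RHS = 2cos(x) ≈ 1.7321
Since 0.5000 ≠ 1.7321, the equation fails at this point, so it cannot hold for every real x for which both sides are defined.
The correct double-angle formula is cos(2x) = cos²x - sin²x.

Conclusion: No, this is NOT an identity.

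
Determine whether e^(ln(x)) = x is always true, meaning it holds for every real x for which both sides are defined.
Claim: e^(ln(x)) = x.
Reasoning: For x > 0, ln(x) is by definition the exponent p such that e^p = x. Raising e to that exponent therefore returns x: e^(ln x) = x.
So the two sides agree for every real x for which both sides are defined.

Conclusion: Yes, this is an identity.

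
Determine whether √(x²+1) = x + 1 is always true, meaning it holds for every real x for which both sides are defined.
No, this is NOT an identity.

Claim: √(x²+1) = x + 1.
Test a specific point where both sides are defined: x = 1/2.
LHS = √(x²+1) ≈ 1.1180
RHS = x + 1 ≈ 1.5000
Since 1.1180 ≠ 1.5000, the equation fails at this point, so it cannot hold for every real x for which both sides are defined.
(x+1)² = x² + 2x + 1 ≠ x² + 1 unless x = 0.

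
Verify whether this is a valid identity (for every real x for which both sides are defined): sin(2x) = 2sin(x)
Claim: sin(2x) = 2sin(x).
Test a specific point where both sides are defined: x = π/4.
LHS = sin(2x) ≈ 1.0000
RHS = 2sin(x) ≈ 1.4142
Since 1.0000 ≠ 1.4142, the equation fails at this point, so it cannot hold for every real x for which both sides are defined.
The correct double-angle formula is sin(2x) = 2sin(x)cos(x).

Conclusion: No, this is NOT an identity.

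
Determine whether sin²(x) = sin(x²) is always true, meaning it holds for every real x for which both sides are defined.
No, this is NOT an identity.

Claim: sin²(x) = sin(x²).
Test a specific point where both sides are defined: x = -π/3.
LHS = sin²(x) ≈ 0.7500
RHS = sin(x²) ≈ 0.8897
Since 0.7500 ≠ 0.8897, the equation fails at this point, so it cannot hold for every real x for which both sides are defined.
sin²(x) means (sin x)², squaring the output; sin(x²) squares the input. These are different functions.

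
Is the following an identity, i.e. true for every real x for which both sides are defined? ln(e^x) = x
Claim: ln(e^x) = x.
Reasoning: ln is the inverse of the exponential: ln(e^x) asks for the exponent p with e^p = e^x, and since e^p is one-to-one that exponent is p = x.
So the two sides agree for every real x for which both sides are defined.

Conclusion: Yes, this is an identity.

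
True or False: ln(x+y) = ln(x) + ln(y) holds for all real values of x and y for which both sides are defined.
Claim: ln(x+y) = ln(x) + ln(y).
Test a specific point where both sides are defined: x = 1, y = 2.
LHS = ln(x+y) ≈ 1.0986
RHS = ln(x) + ln(y) ≈ 0.6931
Since 1.0986 ≠ 0.6931, the equation fails at this point, so it cannot hold for all real values of x and y for which both sides are defined.
ln(x) + ln(y) = ln(xy), not ln(x+y).

Conclusion: False.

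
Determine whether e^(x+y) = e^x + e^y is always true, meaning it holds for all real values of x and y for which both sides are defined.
Claim: e^(x+y) = e^x + e^y.
Test a specific point where both sides are defined: x = 1, y = 1.
LHS = e^(x+y) ≈ 7.3891
RHS = e^x + e^y ≈ 5.4366
Since 7.3891 ≠ 5.4366, the equation fails at this point, so it cannot hold for all real values of x and y for which both sides are defined.
The correct rule is e^(x+y) = e^x · e^y (a product, not a sum).

Conclusion: No, this is NOT an identity.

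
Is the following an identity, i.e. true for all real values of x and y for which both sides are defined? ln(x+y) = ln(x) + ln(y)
No, this is NOT an identity.

Claim: ln(x+y) = ln(x) + ln(y).
Test a specific point where both sides are defined: x = 3/2, y = 1/2.
LHS = ln(x+y) ≈ 0.6931
RHS = ln(x) + ln(y) ≈ -0.2877
Since 0.6931 ≠ -0.2877, the equation fails at this point, so it cannot hold for all real values of x and y for which both sides are defined.
ln(x) + ln(y) = ln(xy), not ln(x+y).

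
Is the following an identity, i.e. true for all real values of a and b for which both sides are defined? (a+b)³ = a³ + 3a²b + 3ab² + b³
Claim: (a+b)³ = a³ + 3a²b + 3ab² + b³.
Reasoning: (a+b)³ = (a+b)(a+b)² = (a+b)(a² + 2ab + b²) = a³ + 2a²b + ab² + a²b + 2ab² + b³ = a³ + 3a²b + 3ab² + b³.
So the two sides agree for all real values of a and b for which both sides are defined.

Conclusion: Yes, this is an identity.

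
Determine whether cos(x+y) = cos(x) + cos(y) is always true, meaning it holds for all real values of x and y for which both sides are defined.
No, this is NOT an identity.

Claim: cos(x+y) = cos(x) + cos(y).
Test a specific point where both sides are defined: x = -π/6, y = -π/3.
LHS = cos(x+y) ≈ 0.0000
RHS = cos(x) + cos(y) ≈ 1.3660
Since 0.0000 ≠ 1.3660, the equation fails at this point, so it cannot hold for all real values of x and y for which both sides are defined.
The correct expansion is cos(x+y) = cos(x)cos(y) - sin(x)sin(y); cosine is not additive.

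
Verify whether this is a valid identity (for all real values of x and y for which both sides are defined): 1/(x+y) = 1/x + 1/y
No, this is NOT an identity.

Claim: 1/(x+y) = 1/x + 1/y.
Test a specific point where both sides are defined: x = -1, y = -2.
LHS = 1/(x+y) ≈ -0.3333
RHS = 1/x + 1/y ≈ -1.5000
Since -0.3333 ≠ -1.5000, the equation fails at this point, so it cannot hold for all real values of x and y for which both sides are defined.
1/x + 1/y = (x+y)/(xy), which is not 1/(x+y).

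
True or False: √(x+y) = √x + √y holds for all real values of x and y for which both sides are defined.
False.

Claim: √(x+y) = √x + √y.
Test a specific point where both sides are defined: x = 3/2, y = 2.
LHS = √(x+y) ≈ 1.8708
RHS = √x + √y ≈ 2.6390
Since 1.8708 ≠ 2.6390, the equation fails at this point, so it cannot hold for all real values of x and y for which both sides are defined.
Squaring the right side gives x + 2√(xy) + y, not x + y.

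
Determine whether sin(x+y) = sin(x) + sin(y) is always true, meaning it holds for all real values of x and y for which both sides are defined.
Claim: sin(x+y) = sin(x) + sin(y).
Test a specific point where both sides are defined: x = 2π/3, y = -π/4.
LHS = sin(x+y) ≈ 0.9659
RHS = sin(x) + sin(y) ≈ 0.1589
Since 0.9659 ≠ 0.1589, the equation fails at this point, so it cannot hold for all real values of x and y for which both sides are defined.
The correct expansion is sin(x+y) = sin(x)cos(y) + cos(x)sin(y); sine is not additive.

Conclusion: No, this is NOT an identity.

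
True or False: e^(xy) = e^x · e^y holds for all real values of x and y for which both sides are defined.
Claim: e^(xy) = e^x · e^y.
Test a specific point where both sides are defined: x = 1, y = -1.
LHS = e^(xy) ≈ 0.3679
RHS = e^x · e^y ≈ 1.0000
Since 0.3679 ≠ 1.0000, the equation fails at this point, so it cannot hold for all real values of x and y for which both sides are defined.
e^x · e^y = e^(x+y), not e^(xy).

Conclusion: False.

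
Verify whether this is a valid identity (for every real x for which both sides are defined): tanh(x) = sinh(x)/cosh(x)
Yes, this is an identity.

Claim: tanh(x) = sinh(x)/cosh(x).
Reasoning: tanh(x) is defined as sinh(x)/cosh(x) = (e^x - e^-x)/(e^x + e^-x); cosh(x) ≥ 1 is never zero, so this holds for every real x.
So the two sides agree for every real x for which both sides are defined.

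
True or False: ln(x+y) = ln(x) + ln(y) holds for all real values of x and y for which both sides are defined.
False.

Claim: ln(x+y) = ln(x) + ln(y).
Test a specific point where both sides are defined: x = 2, y = 1.
LHS = ln(x+y) ≈ 1.0986
RHS = ln(x) + ln(y) ≈ 0.6931
Since 1.0986 ≠ 0.6931, the equation fails at this point, so it cannot hold for all real values of x and y for which both sides are defined.
ln(x) + ln(y) = ln(xy), not ln(x+y).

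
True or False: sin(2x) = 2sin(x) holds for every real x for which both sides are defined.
Claim: sin(2x) = 2sin(x).
Test a specific point where both sides are defined: x = -π/4.
LHS = sin(2x) ≈ -1.0000
RHS = 2sin(x) ≈ -1.4142
Since -1.0000 ≠ -1.4142, the equation fails at this point, so it cannot hold for every real x for which both sides are defined.
The correct double-angle formula is sin(2x) = 2sin(x)cos(x).

Conclusion: False.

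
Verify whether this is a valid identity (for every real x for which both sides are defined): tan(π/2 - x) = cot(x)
Claim: tan(π/2 - x) = cot(x).
Reasoning: tan(π/2 - x) = sin(π/2 - x)/cos(π/2 - x) = cos(x)/sin(x) = cot(x), using the cofunction identities sin(π/2 - x) = cos(x) and cos(π/2 - x) = sin(x).
So the two sides agree for every real x for which both sides are defined.

Conclusion: Yes, this is an identity.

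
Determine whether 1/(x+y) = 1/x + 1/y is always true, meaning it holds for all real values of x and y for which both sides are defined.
No, this is NOT an identity.

Claim: 1/(x+y) = 1/x + 1/y.
Test a specific point where both sides are defined: x = -3, y = 3/2.
LHS = 1/(x+y) ≈ -0.6667
RHS = 1/x + 1/y ≈ 0.3333
Since -0.6667 ≠ 0.3333, the equation fails at this point, so it cannot hold for all real values of x and y for which both sides are defined.
1/x + 1/y = (x+y)/(xy), which is not 1/(x+y).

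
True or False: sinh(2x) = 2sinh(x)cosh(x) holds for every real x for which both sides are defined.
True.

Claim: sinh(2x) = 2sinh(x)cosh(x).
Reasoning: 2sinh(x)cosh(x) = 2 · (e^x - e^-x)/2 · (e^x + e^-x)/2 = (e^(2x) - e^(-2x))/2 = sinh(2x).
So the two sides agree for every real x for which both sides are defined.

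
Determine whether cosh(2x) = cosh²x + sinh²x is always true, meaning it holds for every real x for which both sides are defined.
Yes, this is an identity.

Claim: cosh(2x) = cosh²x + sinh²x.
Reasoning: cosh²x = (e^(2x) + 2 + e^(-2x))/4 and sinh²x = (e^(2x) - 2 + e^(-2x))/4. Adding gives (2e^(2x) + 2e^(-2x))/4 = (e^(2x) + e^(-2x))/2 = cosh(2x).
So the two sides agree for every real x for which both sides are defined.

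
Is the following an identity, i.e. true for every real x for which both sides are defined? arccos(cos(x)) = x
Claim: arccos(cos(x)) = x.
Test a specific point where both sides are defined: x = -π/6.
LHS = arccos(cos(x)) ≈ 0.5236
RHS = x ≈ -0.5236
Since 0.5236 ≠ -0.5236, the equation fails at this point, so it cannot hold for every real x for which both sides are defined.
arccos only returns values in [0, π], so arccos(cos(x)) = x holds only for x in that interval, not for all real x.

Conclusion: No, this is NOT an identity.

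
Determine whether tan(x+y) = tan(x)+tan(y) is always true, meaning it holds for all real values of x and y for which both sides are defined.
No, this is NOT an identity.

Claim: tan(x+y) = tan(x)+tan(y).
Test a specific point where both sides are defined: x = π/4, y = π/3.
LHS = tan(x+y) ≈ -3.7321
RHS = tan(x)+tan(y) ≈ 2.7321
Since -3.7321 ≠ 2.7321, the equation fails at this point, so it cannot hold for all real values of x and y for which both sides are defined.
The correct formula is tan(x+y) = (tan(x) + tan(y))/(1 - tan(x)tan(y)).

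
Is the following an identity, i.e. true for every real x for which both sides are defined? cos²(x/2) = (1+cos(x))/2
Claim: cos²(x/2) = (1+cos(x))/2.
Reasoning: Use cos(2θ) = 2cos²θ - 1 with θ = x/2: cos(x) = 2cos²(x/2) - 1. Solving for cos²(x/2) gives (1 + cos(x))/2.
So the two sides agree for every real x for which both sides are defined.

Conclusion: Yes, this is an identity.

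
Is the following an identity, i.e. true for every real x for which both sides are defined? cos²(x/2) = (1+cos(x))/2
Claim: cos²(x/2) = (1+cos(x))/2.
Reasoning: Use cos(2θ) = 2cos²θ - 1 with θ = x/2: cos(x) = 2cos²(x/2) - 1. Solving for cos²(x/2) gives (1 + cos(x))/2.
So the two sides agree for every real x for which both sides are defined.

Conclusion: Yes, this is an identity.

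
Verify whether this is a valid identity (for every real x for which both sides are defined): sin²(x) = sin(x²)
Claim: sin²(x) = sin(x²).
Test a specific point where both sides are defined: x = 3π/4.
LHS = sin²(x) ≈ 0.5000
RHS = sin(x²) ≈ -0.6680
Since 0.5000 ≠ -0.6680, the equation fails at this point, so it cannot hold for every real x for which both sides are defined.
sin²(x) means (sin x)², squaring the output; sin(x²) squares the input. These are different functions.

Conclusion: No, this is NOT an identity.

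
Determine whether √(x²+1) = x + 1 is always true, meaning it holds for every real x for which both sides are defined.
No, this is NOT an identity.

Claim: √(x²+1) = x + 1.
Test a specific point where both sides are defined: x = -3.
LHS = √(x²+1) ≈ 3.1623
RHS = x + 1 ≈ -2.0000
Since 3.1623 ≠ -2.0000, the equation fails at this point, so it cannot hold for every real x for which both sides are defined.
(x+1)² = x² + 2x + 1 ≠ x² + 1 unless x = 0.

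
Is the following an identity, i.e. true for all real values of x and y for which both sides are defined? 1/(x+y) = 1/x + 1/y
No, this is NOT an identity.

Claim: 1/(x+y) = 1/x + 1/y.
Test a specific point where both sides are defined: x = -2, y = 3.
LHS = 1/(x+y) ≈ 1.0000
RHS = 1/x + 1/y ≈ -0.1667
Since 1.0000 ≠ -0.1667, the equation fails at this point, so it cannot hold for all real values of x and y for which both sides are defined.
1/x + 1/y = (x+y)/(xy), which is not 1/(x+y).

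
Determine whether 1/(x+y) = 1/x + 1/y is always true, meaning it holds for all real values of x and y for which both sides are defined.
Claim: 1/(x+y) = 1/x + 1/y.
Test a specific point where both sides are defined: x = 1/2, y = -1.
LHS = 1/(x+y) ≈ -2.0000
RHS = 1/x + 1/y ≈ 1.0000
Since -2.0000 ≠ 1.0000, the equation fails at this point, so it cannot hold for all real values of x and y for which both sides are defined.
1/x + 1/y = (x+y)/(xy), which is not 1/(x+y).

Conclusion: No, this is NOT an identity.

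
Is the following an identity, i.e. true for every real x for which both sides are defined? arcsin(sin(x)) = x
Claim: arcsin(sin(x)) = x.
Test a specific point where both sides are defined: x = 3π/4.
LHS = arcsin(sin(x)) ≈ 0.7854
RHS = x ≈ 2.3562
Since 0.7854 ≠ 2.3562, the equation fails at this point, so it cannot hold for every real x for which both sides are defined.
arcsin only returns values in [-π/2, π/2], so arcsin(sin(x)) = x holds only for x in that interval, not for all real x.

Conclusion: No, this is NOT an identity.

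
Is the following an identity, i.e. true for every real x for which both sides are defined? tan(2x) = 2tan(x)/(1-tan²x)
Claim: tan(2x) = 2tan(x)/(1-tan²x).
Reasoning: tan(2x) = sin(2x)/cos(2x) = 2sin(x)cos(x) / (cos²x - sin²x). Divide numerator and denominator by cos²x: 2tan(x) / (1 - tan²x).
So the two sides agree for every real x for which both sides are defined.

Conclusion: Yes, this is an identity.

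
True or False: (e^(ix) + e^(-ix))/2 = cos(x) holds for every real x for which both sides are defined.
True.

Claim: (e^(ix) + e^(-ix))/2 = cos(x).
Reasoning: By Euler's formula e^(ix) = cos(x) + i·sin(x) and e^(-ix) = cos(x) - i·sin(x). Adding cancels the sine terms: e^(ix) + e^(-ix) = 2cos(x); divide by 2.
So the two sides agree for every real x for which both sides are defined.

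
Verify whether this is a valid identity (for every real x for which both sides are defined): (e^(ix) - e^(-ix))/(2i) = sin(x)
Yes, this is an identity.

Claim: (e^(ix) - e^(-ix))/(2i) = sin(x).
Reasoning: By Euler's formula e^(ix) = cos(x) + i·sin(x) and e^(-ix) = cos(x) - i·sin(x). Subtracting cancels the cosine terms: e^(ix) - e^(-ix) = 2i·sin(x); divide by 2i.
So the two sides agree for every real x for which both sides are defined.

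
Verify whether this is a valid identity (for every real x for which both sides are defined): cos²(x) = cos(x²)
No, this is NOT an identity.

Claim: cos²(x) = cos(x²).
Test a specific point where both sides are defined: x = π/2.
LHS = cos²(x) ≈ 0.0000
RHS = cos(x²) ≈ -0.7812
Since 0.0000 ≠ -0.7812, the equation fails at this point, so it cannot hold for every real x for which both sides are defined.
cos²(x) means (cos x)², squaring the output; cos(x²) squares the input. These are different functions.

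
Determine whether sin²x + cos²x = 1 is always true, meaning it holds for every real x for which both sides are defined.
Claim: sin²x + cos²x = 1.
Reasoning: The point (cos x, sin x) lies on the unit circle X² + Y² = 1, so cos²x + sin²x = 1 for every real x.
So the two sides agree for every real x for which both sides are defined.

Conclusion: Yes, this is an identity.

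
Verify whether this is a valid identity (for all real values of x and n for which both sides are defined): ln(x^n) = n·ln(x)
Claim: ln(x^n) = n·ln(x).
Reasoning: The right side requires x > 0. For x > 0, x^n = (e^(ln x))^n = e^(n·ln x), so taking ln of both sides gives ln(x^n) = n·ln(x).
So the two sides agree for all real values of x and n for which both sides are defined.

Conclusion: Yes, this is an identity.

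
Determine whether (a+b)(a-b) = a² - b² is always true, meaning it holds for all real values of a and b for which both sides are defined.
Yes, this is an identity.

Claim: (a+b)(a-b) = a² - b².
Reasoning: Expand: (a+b)(a-b) = a² - ab + ba - b² = a² - b² (the cross terms cancel).
So the two sides agree for all real values of a and b for which both sides are defined.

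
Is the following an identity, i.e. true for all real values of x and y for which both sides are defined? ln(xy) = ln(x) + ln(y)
Claim: ln(xy) = ln(x) + ln(y).
Reasoning: Both sides are simultaneously defined only when x, y > 0. Write x = e^p, y = e^q (p = ln x, q = ln y). Then xy = e^p · e^q = e^(p+q), so ln(xy) = p + q = ln(x) + ln(y).
So the two sides agree for all real values of x and y for which both sides are defined.

Conclusion: Yes, this is an identity.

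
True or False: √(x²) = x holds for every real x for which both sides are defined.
Claim: √(x²) = x.
Test a specific point where both sides are defined: x = -1.
LHS = √(x²) ≈ 1.0000
RHS = x ≈ -1.0000
Since 1.0000 ≠ -1.0000, the equation fails at this point, so it cannot hold for every real x for which both sides are defined.
√(x²) = |x|, which differs from x whenever x < 0 (both sides are defined for every real x).

Conclusion: False.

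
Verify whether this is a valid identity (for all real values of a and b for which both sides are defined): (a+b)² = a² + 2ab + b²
Yes, this is an identity.

Claim: (a+b)² = a² + 2ab + b².
Reasoning: Expand: (a+b)² = (a+b)(a+b) = a·a + a·b + b·a + b·b = a² + 2ab + b².
So the two sides agree for all real values of a and b for which both sides are defined.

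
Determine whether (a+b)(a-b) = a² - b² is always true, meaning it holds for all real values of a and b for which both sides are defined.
Claim: (a+b)(a-b) = a² - b².
Reasoning: Expand: (a+b)(a-b) = a² - ab + ba - b² = a² - b² (the cross terms cancel).
So the two sides agree for all real values of a and b for which both sides are defined.

Conclusion: Yes, this is an identity.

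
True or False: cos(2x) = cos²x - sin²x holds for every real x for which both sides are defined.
True.

Claim: cos(2x) = cos²x - sin²x.
Reasoning: Put y = x in the addition formula cos(x+y) = cos(x)cos(y) - sin(x)sin(y): cos(2x) = cos²x - sin²x.
So the two sides agree for every real x for which both sides are defined.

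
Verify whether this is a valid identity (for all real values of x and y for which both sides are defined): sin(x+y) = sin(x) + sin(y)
Claim: sin(x+y) = sin(x) + sin(y).
Test a specific point where both sides are defined: x = π/4, y = -π/3.
LHS = sin(x+y) ≈ -0.2588
RHS = sin(x) + sin(y) ≈ -0.1589
Since -0.2588 ≠ -0.1589, the equation fails at this point, so it cannot hold for all real values of x and y for which both sides are defined.
The correct expansion is sin(x+y) = sin(x)cos(y) + cos(x)sin(y); sine is not additive.

Conclusion: No, this is NOT an identity.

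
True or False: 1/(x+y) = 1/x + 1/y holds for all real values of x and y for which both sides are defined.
Claim: 1/(x+y) = 1/x + 1/y.
Test a specific point where both sides are defined: x = 3/2, y = -2.
LHS = 1/(x+y) ≈ -2.0000
RHS = 1/x + 1/y ≈ 0.1667
Since -2.0000 ≠ 0.1667, the equation fails at this point, so it cannot hold for all real values of x and y for which both sides are defined.
1/x + 1/y = (x+y)/(xy), which is not 1/(x+y).

Conclusion: False.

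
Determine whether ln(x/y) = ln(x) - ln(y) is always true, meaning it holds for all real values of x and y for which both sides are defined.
Yes, this is an identity.

Claim: ln(x/y) = ln(x) - ln(y).
Reasoning: Both sides are simultaneously defined only when x, y > 0. Write x = e^p, y = e^q. Then x/y = e^(p-q), so ln(x/y) = p - q = ln(x) - ln(y).
So the two sides agree for all real values of x and y for which both sides are defined.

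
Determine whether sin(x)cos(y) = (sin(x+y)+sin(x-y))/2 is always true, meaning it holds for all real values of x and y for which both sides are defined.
Claim: sin(x)cos(y) = (sin(x+y)+sin(x-y))/2.
Reasoning: sin(x+y) = sin(x)cos(y) + cos(x)sin(y) and sin(x-y) = sin(x)cos(y) - cos(x)sin(y). Adding, sin(x+y) + sin(x-y) = 2sin(x)cos(y); divide by 2.
So the two sides agree for all real values of x and y for which both sides are defined.

Conclusion: Yes, this is an identity.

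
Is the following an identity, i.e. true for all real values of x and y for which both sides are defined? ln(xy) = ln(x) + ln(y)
Yes, this is an identity.

Claim: ln(xy) = ln(x) + ln(y).
Reasoning: Both sides are simultaneously defined only when x, y > 0. Write x = e^p, y = e^q (p = ln x, q = ln y). Then xy = e^p · e^q = e^(p+q), so ln(xy) = p + q = ln(x) + ln(y).
So the two sides agree for all real values of x and y for which both sides are defined.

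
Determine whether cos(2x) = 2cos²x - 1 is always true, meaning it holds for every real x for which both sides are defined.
Yes, this is an identity.

Claim: cos(2x) = 2cos²x - 1.
Reasoning: cos(2x) = cos²x - sin²x. Replace sin²x by 1 - cos²x: cos²x - (1 - cos²x) = 2cos²x - 1.
So the two sides agree for every real x for which both sides are defined.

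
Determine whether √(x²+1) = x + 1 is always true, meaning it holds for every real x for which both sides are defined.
Claim: √(x²+1) = x + 1.
Test a specific point where both sides are defined: x = 1.
LHS = √(x²+1) ≈ 1.4142
RHS = x + 1 ≈ 2.0000
Since 1.4142 ≠ 2.0000, the equation fails at this point, so it cannot hold for every real x for which both sides are defined.
(x+1)² = x² + 2x + 1 ≠ x² + 1 unless x = 0.

Conclusion: No, this is NOT an identity.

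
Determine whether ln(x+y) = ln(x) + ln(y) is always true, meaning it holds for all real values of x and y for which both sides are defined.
Claim: ln(x+y) = ln(x) + ln(y).
Test a specific point where both sides are defined: x = 1/2, y = 2.
LHS = ln(x+y) ≈ 0.9163
RHS = ln(x) + ln(y) ≈ 0.0000
Since 0.9163 ≠ 0.0000, the equation fails at this point, so it cannot hold for all real values of x and y for which both sides are defined.
ln(x) + ln(y) = ln(xy), not ln(x+y).

Conclusion: No, this is NOT an identity.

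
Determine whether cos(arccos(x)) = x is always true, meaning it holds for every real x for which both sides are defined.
Yes, this is an identity.

Claim: cos(arccos(x)) = x.
Reasoning: For -1 ≤ x ≤ 1 (where arccos is defined), arccos(x) is by definition an angle whose cosine equals x. Taking the cosine of that angle returns x. (Note the other order, arccos(cos x) = x, is NOT an identity.)
So the two sides agree for every real x for which both sides are defined.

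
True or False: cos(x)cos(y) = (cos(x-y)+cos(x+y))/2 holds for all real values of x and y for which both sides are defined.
Claim: cos(x)cos(y) = (cos(x-y)+cos(x+y))/2.
Reasoning: cos(x-y) = cos(x)cos(y) + sin(x)sin(y) and cos(x+y) = cos(x)cos(y) - sin(x)sin(y). Adding, cos(x-y) + cos(x+y) = 2cos(x)cos(y); divide by 2.
So the two sides agree for all real values of x and y for which both sides are defined.

Conclusion: True.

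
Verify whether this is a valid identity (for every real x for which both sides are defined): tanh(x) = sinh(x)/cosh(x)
Claim: tanh(x) = sinh(x)/cosh(x).
Reasoning: tanh(x) is defined as sinh(x)/cosh(x) = (e^x - e^-x)/(e^x + e^-x); cosh(x) ≥ 1 is never zero, so this holds for every real x.
So the two sides agree for every real x for which both sides are defined.

Conclusion: Yes, this is an identity.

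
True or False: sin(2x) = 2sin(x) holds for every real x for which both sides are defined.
False.

Claim: sin(2x) = 2sin(x).
Test a specific point where both sides are defined: x = π/2.
LHS = sin(2x) ≈ 0.0000
RHS = 2sin(x) ≈ 2.0000
Since 0.0000 ≠ 2.0000, the equation fails at this point, so it cannot hold for every real x for which both sides are defined.
The correct double-angle formula is sin(2x) = 2sin(x)cos(x).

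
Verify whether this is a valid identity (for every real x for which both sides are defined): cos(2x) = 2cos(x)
Claim: cos(2x) = 2cos(x).
Test a specific point where both sides are defined: x = π.
LHS = cos(2x) ≈ 1.0000
RHS = 2cos(x) ≈ -2.0000
Since 1.0000 ≠ -2.0000, the equation fails at this point, so it cannot hold for every real x for which both sides are defined.
The correct double-angle formula is cos(2x) = cos²x - sin²x.

Conclusion: No, this is NOT an identity.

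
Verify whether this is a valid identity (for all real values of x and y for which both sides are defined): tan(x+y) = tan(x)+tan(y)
Claim: tan(x+y) = tan(x)+tan(y).
Test a specific point where both sides are defined: x = π/6, y = π/4.
LHS = tan(x+y) ≈ 3.7321
RHS = tan(x)+tan(y) ≈ 1.5774
Since 3.7321 ≠ 1.5774, the equation fails at this point, so it cannot hold for all real values of x and y for which both sides are defined.
The correct formula is tan(x+y) = (tan(x) + tan(y))/(1 - tan(x)tan(y)).

Conclusion: No, this is NOT an identity.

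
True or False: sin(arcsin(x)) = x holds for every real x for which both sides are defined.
Claim: sin(arcsin(x)) = x.
Reasoning: For -1 ≤ x ≤ 1 (where arcsin is defined), arcsin(x) is by definition an angle whose sine equals x. Taking the sine of that angle returns x. (Note the other order, arcsin(sin x) = x, is NOT an identity.)
So the two sides agree for every real x for which both sides are defined.

Conclusion: True.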